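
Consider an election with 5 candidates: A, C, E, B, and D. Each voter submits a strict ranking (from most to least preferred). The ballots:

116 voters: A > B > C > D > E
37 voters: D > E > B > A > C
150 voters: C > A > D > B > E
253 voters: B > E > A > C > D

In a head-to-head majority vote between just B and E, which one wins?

Voters preferring B to E: 519; preferring E to B: 37.
B wins the head-to-head.

B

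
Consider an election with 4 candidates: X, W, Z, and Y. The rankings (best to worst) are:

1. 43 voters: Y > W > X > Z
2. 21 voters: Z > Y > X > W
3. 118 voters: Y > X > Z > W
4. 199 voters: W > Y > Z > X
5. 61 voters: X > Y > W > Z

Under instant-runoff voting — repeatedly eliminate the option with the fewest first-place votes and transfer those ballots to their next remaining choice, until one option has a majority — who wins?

Y

Round 1: X 61, W 199, Z 21, Y 161. Eliminate Z.
Round 2: X 61, W 199, Y 182. Eliminate X.
Round 3: W 199, Y 243. Y has a majority.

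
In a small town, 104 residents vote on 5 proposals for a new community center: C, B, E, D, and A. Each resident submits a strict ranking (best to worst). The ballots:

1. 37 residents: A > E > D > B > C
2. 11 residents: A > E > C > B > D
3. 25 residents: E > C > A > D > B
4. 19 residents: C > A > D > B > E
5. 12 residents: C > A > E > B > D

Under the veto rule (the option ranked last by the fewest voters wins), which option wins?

A

Last-place votes: C 37, B 25, E 19, D 23, A 0.
A is ranked last by the fewest voters, so A wins.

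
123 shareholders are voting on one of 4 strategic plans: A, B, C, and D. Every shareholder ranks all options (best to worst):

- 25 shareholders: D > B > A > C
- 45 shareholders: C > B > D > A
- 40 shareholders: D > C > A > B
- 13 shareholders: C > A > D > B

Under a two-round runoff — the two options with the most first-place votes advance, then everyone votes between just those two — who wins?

D

Round 1 first-place votes: A 0, B 0, C 58, D 65.
D and C advance.
Runoff: D is preferred to C by 65 voters; C by 58.
D wins the runoff.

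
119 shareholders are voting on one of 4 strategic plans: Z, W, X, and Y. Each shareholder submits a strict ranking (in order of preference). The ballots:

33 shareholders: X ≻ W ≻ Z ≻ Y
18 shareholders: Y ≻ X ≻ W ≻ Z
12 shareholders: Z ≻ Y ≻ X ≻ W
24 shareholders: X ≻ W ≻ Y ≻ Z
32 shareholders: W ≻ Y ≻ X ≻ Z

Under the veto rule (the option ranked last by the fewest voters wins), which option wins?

X

Last-place votes: Z 74, W 12, X 0, Y 33.
X is ranked last by the fewest voters, so X wins.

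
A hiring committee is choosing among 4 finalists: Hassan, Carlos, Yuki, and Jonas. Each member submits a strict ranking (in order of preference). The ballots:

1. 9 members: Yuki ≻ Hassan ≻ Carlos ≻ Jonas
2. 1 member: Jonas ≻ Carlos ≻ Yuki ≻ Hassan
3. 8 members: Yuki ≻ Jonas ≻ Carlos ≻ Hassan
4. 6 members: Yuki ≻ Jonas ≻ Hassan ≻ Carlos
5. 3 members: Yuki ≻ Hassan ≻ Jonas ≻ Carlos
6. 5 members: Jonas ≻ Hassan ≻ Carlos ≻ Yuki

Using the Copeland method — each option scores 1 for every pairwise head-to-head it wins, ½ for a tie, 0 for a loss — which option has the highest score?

Hassan: beats Carlos; loses to Yuki and Jonas → score 1.
Carlos: loses to Hassan, Yuki, and Jonas → score 0.
Yuki: beats Hassan, Carlos, and Jonas → score 3.
Jonas: beats Hassan and Carlos; loses to Yuki → score 2.
Yuki has the best pairwise record.

Yuki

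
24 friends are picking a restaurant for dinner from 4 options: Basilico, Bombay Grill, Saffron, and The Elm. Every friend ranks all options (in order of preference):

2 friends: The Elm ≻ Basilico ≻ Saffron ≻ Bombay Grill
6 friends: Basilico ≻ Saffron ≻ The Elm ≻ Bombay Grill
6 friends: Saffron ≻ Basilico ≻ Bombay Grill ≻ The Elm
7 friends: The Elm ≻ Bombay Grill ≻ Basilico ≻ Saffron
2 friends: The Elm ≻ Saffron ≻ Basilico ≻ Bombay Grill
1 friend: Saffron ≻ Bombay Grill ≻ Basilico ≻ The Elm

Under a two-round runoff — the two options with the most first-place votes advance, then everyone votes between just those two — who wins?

Round 1 first-place votes: Basilico 6, Bombay Grill 0, Saffron 7, The Elm 11.
The Elm and Saffron advance.
Runoff: The Elm is preferred to Saffron by 11 voters; Saffron by 13.
Saffron wins the runoff.

Saffron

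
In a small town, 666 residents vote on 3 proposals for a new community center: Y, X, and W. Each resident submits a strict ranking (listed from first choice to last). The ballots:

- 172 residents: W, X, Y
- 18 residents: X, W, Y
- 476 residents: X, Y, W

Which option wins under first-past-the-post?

First-place votes: Y 0, X 494, W 172.
X has the most first-place votes.

X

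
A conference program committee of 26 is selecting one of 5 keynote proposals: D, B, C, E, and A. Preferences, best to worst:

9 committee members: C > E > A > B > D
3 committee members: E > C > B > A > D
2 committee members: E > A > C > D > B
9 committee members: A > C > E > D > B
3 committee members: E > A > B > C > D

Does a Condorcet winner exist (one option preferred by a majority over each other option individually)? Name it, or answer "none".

none

Checking pairwise contests:
B beats D 15–11.
C beats B 23–3.
A beats C 14–12.
C beats E 18–8.
E beats A 17–9.
Every option loses at least one head-to-head, so there is no Condorcet winner.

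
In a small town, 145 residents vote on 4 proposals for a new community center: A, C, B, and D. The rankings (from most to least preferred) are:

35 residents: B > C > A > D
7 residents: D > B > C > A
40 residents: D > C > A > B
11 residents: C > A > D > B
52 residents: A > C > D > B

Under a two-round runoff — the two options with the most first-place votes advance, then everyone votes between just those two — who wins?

A

Round 1 first-place votes: A 52, C 11, B 35, D 47.
A and D advance.
Runoff: A is preferred to D by 98 voters; D by 47.
A wins the runoff.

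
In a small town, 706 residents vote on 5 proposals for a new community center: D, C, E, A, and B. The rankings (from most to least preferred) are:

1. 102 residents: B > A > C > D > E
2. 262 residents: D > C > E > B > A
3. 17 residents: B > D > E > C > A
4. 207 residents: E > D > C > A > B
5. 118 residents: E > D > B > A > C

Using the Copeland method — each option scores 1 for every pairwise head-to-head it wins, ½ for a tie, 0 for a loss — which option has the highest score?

D

D: beats C, E, A, and B → score 4.
C: beats E, A, and B; loses to D → score 3.
E: beats A and B; loses to D and C → score 2.
A: loses to D, C, E, and B → score 0.
B: beats A; loses to D, C, and E → score 1.
D has the best pairwise record.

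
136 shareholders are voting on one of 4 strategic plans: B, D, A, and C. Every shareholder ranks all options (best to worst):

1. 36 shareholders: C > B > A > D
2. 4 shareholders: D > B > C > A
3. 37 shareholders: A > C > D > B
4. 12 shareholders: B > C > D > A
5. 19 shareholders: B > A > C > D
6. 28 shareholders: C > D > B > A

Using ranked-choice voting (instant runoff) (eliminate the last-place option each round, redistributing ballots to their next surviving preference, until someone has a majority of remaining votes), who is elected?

C

Round 1: B 31, D 4, A 37, C 64. Eliminate D.
Round 2: B 35, A 37, C 64. Eliminate B.
Round 3: A 56, C 80. C has a majority.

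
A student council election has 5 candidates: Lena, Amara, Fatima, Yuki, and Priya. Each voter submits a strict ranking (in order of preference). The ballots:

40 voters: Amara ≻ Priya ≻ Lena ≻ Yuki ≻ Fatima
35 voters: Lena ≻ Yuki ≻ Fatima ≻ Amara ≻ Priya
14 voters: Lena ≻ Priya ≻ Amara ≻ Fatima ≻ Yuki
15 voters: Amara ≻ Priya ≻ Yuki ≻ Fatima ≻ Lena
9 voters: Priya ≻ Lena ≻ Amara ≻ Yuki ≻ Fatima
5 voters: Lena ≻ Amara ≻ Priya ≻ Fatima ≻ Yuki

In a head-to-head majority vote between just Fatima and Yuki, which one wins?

Yuki

Voters preferring Fatima to Yuki: 19; preferring Yuki to Fatima: 99.
Yuki wins the head-to-head.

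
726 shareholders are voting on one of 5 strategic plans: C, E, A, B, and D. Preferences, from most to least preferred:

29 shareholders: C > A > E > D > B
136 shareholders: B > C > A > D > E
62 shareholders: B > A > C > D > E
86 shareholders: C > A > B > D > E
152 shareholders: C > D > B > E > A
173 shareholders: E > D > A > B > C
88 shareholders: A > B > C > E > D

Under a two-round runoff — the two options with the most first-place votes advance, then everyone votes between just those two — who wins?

Round 1 first-place votes: C 267, E 173, A 88, B 198, D 0.
C and B advance.
Runoff: C is preferred to B by 267 voters; B by 459.
B wins the runoff.

B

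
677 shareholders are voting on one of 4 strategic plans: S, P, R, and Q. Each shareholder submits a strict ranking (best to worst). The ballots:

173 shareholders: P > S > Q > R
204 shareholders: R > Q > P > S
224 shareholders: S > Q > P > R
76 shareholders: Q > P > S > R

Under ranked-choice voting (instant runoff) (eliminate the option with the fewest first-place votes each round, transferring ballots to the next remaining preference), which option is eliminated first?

Q

Round 1: S 224, P 173, R 204, Q 76. Eliminate Q.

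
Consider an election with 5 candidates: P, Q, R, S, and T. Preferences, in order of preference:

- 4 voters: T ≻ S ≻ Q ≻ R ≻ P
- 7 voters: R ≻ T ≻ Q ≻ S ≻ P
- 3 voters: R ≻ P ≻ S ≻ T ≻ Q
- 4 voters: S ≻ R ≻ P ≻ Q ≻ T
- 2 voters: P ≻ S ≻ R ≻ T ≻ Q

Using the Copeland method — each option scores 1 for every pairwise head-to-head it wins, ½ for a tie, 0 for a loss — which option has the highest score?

P: loses to Q, R, S, and T → score 0.
Q: beats P; loses to R, S, and T → score 1.
R: beats P, Q, and T; ties S → score 3.5.
S: beats P and Q; ties R; loses to T → score 2.5.
T: beats P, Q, and S; loses to R → score 3.
R has the best pairwise record.

R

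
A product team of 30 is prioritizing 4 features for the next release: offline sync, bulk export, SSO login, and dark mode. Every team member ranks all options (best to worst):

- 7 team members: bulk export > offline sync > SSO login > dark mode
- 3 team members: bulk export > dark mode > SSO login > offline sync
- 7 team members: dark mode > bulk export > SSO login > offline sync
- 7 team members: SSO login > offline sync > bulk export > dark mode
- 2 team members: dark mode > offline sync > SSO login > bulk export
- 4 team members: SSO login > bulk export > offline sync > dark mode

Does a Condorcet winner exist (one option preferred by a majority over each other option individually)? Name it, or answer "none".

bulk export

bulk export vs offline sync: 21–9 for bulk export.
bulk export vs SSO login: 17–13 for bulk export.
bulk export vs dark mode: 21–9 for bulk export.
bulk export beats every other option head-to-head.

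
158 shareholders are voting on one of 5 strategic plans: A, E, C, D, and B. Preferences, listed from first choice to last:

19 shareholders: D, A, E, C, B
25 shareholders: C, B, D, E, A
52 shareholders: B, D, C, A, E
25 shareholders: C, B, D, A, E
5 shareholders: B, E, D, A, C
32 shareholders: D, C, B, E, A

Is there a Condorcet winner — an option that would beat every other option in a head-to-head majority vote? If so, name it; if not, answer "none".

none

Checking pairwise contests:
C beats A 134–24.
A beats E 96–62.
D beats C 108–50.
B beats D 107–51.
C beats B 101–57.
Every option loses at least one head-to-head, so there is no Condorcet winner.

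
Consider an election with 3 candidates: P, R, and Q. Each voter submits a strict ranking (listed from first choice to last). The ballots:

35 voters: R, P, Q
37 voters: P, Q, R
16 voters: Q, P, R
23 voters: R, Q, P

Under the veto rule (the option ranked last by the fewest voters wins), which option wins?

Last-place votes: P 23, R 53, Q 35.
P is ranked last by the fewest voters, so P wins.

P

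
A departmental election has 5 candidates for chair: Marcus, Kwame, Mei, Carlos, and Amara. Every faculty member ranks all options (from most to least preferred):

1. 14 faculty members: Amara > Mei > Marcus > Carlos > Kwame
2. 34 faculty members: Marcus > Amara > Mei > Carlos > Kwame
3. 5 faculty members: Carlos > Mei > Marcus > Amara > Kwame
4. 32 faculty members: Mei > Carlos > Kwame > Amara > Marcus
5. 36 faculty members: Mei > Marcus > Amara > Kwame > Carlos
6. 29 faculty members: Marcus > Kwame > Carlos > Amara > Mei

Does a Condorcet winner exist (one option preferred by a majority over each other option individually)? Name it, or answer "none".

none

Checking pairwise contests:
Mei beats Marcus 87–63.
Marcus beats Kwame 118–32.
Amara beats Mei 77–73.
Marcus beats Carlos 113–37.
Marcus beats Amara 104–46.
Every option loses at least one head-to-head, so there is no Condorcet winner.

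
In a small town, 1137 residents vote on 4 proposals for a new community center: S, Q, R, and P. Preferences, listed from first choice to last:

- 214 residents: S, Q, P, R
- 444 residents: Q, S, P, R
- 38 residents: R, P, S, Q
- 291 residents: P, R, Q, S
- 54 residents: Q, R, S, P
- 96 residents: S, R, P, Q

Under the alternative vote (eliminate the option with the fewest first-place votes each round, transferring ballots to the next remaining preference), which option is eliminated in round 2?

Round 1: S 310, Q 498, R 38, P 291. Eliminate R.
Round 2: S 310, Q 498, P 329. Eliminate S.

S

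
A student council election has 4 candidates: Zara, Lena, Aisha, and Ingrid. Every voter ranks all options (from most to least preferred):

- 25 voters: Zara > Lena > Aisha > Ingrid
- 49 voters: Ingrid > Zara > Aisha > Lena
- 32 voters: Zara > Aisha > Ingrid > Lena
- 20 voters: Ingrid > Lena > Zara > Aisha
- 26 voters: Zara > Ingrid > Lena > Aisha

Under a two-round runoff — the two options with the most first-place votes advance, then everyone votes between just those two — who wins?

Round 1 first-place votes: Zara 83, Lena 0, Aisha 0, Ingrid 69.
Zara and Ingrid advance.
Runoff: Zara is preferred to Ingrid by 83 voters; Ingrid by 69.
Zara wins the runoff.

Zara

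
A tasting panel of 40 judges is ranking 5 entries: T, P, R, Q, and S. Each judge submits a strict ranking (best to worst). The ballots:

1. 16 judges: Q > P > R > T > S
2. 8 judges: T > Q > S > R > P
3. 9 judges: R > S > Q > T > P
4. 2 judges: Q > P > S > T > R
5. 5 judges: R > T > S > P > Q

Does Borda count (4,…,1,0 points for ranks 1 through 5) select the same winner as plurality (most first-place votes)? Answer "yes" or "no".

Borda — scores: T 74, P 59, R 96, Q 114, S 57. Winner: Q.
Plurality — first-place votes: T 8, P 0, R 14, Q 18, S 0. Winner: Q.
The two methods agree.

yes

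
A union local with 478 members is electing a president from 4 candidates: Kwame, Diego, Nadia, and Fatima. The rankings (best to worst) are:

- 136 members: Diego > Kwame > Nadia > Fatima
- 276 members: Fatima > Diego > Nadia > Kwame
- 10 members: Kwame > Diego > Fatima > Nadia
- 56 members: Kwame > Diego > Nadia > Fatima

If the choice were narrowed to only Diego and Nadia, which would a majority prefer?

Voters preferring Diego to Nadia: 478; preferring Nadia to Diego: 0.
Diego wins the head-to-head.

Diego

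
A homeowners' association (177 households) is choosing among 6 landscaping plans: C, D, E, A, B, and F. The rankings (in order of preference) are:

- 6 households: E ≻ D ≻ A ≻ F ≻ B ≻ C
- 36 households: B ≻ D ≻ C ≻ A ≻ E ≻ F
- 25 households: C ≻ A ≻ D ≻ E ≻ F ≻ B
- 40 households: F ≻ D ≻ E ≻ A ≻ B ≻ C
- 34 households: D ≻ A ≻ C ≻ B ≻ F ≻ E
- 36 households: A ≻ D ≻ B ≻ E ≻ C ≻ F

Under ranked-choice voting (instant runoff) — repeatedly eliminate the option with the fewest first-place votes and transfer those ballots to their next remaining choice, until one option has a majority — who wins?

Round 1: C 25, D 34, E 6, A 36, B 36, F 40. Eliminate E.
Round 2: C 25, D 40, A 36, B 36, F 40. Eliminate C.
Round 3: D 40, A 61, B 36, F 40. Eliminate B.
Round 4: D 76, A 61, F 40. Eliminate F.
Round 5: D 116, A 61. D has a majority.

D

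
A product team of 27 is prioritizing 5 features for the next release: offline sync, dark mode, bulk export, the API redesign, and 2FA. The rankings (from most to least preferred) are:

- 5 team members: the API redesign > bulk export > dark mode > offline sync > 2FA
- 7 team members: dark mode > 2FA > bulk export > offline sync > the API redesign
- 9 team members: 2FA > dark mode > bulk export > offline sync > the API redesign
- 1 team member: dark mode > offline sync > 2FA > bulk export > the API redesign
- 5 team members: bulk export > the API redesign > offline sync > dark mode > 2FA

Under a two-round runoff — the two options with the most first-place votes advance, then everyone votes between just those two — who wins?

dark mode

Round 1 first-place votes: offline sync 0, dark mode 8, bulk export 5, the API redesign 5, 2FA 9.
2FA and dark mode advance.
Runoff: 2FA is preferred to dark mode by 9 voters; dark mode by 18.
dark mode wins the runoff.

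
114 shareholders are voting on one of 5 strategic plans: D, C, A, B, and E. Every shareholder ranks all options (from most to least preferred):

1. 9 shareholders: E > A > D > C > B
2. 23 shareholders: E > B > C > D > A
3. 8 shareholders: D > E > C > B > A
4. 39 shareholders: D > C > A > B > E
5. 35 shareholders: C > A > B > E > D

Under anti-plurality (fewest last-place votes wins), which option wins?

Last-place votes: D 35, C 0, A 31, B 9, E 39.
C is ranked last by the fewest voters, so C wins.

C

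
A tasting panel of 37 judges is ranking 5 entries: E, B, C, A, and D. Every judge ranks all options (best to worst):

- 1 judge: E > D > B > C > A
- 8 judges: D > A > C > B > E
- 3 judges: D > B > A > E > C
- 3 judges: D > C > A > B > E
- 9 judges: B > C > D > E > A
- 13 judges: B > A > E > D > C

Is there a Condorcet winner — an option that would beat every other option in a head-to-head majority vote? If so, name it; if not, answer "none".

B vs E: 36–1 for B.
B vs C: 26–11 for B.
B vs A: 26–11 for B.
B vs D: 22–15 for B.
B beats every other option head-to-head.

B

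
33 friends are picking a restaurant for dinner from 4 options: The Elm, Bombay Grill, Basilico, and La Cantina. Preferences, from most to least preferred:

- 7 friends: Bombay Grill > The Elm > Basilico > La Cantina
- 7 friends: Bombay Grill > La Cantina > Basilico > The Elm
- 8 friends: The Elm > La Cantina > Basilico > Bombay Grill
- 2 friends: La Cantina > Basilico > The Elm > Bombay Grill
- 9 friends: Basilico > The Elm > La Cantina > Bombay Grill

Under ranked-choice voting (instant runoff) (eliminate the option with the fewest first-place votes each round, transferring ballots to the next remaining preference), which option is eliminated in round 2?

Round 1: The Elm 8, Bombay Grill 14, Basilico 9, La Cantina 2. Eliminate La Cantina.
Round 2: The Elm 8, Bombay Grill 14, Basilico 11. Eliminate The Elm.

The Elm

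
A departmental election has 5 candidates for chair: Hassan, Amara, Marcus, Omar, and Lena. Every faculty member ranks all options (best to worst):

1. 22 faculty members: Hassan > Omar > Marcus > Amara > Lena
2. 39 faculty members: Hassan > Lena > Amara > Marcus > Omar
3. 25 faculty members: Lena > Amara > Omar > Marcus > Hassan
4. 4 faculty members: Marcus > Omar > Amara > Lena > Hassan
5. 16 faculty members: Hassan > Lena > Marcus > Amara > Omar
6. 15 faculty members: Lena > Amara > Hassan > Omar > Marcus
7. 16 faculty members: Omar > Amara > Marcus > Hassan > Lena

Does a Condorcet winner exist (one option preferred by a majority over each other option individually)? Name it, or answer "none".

Hassan

Hassan vs Amara: 77–60 for Hassan.
Hassan vs Marcus: 92–45 for Hassan.
Hassan vs Omar: 92–45 for Hassan.
Hassan vs Lena: 93–44 for Hassan.
Hassan beats every other option head-to-head.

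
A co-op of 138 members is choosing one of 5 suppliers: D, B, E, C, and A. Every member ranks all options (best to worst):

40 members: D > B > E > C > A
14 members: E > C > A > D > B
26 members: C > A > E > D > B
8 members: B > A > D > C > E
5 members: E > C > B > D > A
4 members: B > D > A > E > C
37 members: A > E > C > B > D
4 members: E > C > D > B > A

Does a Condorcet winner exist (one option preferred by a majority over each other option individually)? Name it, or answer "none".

Checking pairwise contests:
E beats D 86–52.
D beats B 84–54.
A beats E 75–63.
E beats C 104–34.
C beats A 89–49.
Every option loses at least one head-to-head, so there is no Condorcet winner.

none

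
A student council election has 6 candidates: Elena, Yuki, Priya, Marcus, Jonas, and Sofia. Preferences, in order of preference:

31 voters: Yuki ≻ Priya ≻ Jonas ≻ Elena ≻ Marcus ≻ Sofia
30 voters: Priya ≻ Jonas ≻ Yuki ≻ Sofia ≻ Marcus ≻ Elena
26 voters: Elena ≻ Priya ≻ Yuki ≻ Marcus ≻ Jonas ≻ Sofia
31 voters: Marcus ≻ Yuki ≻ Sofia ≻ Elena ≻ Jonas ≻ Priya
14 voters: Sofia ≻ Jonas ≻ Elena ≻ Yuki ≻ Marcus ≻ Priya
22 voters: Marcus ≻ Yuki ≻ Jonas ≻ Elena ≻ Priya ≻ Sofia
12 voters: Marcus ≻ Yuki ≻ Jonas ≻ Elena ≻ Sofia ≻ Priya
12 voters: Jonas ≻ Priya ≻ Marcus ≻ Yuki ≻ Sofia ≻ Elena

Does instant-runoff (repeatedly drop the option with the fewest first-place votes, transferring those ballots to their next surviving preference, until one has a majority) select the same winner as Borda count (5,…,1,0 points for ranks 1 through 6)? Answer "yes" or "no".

Instant-runoff — R1 Elena 26, Yuki 31, Priya 30, Marcus 65, Jonas 12, Sofia 14 (Jonas out); R2 Elena 26, Yuki 31, Priya 42, Marcus 65, Sofia 14 (Sofia out); R3 Elena 40, Yuki 31, Priya 42, Marcus 65 (Yuki out); R4 Elena 40, Priya 73, Marcus 65 (Elena out); R5 Priya 99, Marcus 79 (Priya winner). Winner: Priya.
Borda — scores: Elena 364, Yuki 635, Priya 448, Marcus 488, Jonas 488, Sofia 247. Winner: Yuki.
The two methods disagree.

no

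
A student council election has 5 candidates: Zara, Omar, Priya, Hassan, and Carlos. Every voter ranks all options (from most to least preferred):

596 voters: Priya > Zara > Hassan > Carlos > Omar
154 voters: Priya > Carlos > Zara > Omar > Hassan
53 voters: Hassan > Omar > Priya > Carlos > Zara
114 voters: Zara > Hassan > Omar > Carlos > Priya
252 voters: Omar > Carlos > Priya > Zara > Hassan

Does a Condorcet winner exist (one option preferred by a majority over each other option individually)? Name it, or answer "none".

Priya vs Zara: 1055–114 for Priya.
Priya vs Omar: 750–419 for Priya.
Priya vs Hassan: 1002–167 for Priya.
Priya vs Carlos: 803–366 for Priya.
Priya beats every other option head-to-head.

Priya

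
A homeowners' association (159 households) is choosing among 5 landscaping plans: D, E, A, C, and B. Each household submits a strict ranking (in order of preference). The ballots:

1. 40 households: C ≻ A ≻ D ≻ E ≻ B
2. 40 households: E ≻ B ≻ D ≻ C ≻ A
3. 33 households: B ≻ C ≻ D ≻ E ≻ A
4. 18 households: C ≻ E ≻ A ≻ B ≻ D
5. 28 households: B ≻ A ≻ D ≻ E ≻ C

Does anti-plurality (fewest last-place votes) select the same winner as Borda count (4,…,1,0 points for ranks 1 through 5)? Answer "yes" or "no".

Anti-plurality — last-place votes: D 18, E 0, A 73, C 28, B 40. Winner: E.
Borda — scores: D 282, E 315, A 240, C 371, B 382. Winner: B.
The two methods disagree.

no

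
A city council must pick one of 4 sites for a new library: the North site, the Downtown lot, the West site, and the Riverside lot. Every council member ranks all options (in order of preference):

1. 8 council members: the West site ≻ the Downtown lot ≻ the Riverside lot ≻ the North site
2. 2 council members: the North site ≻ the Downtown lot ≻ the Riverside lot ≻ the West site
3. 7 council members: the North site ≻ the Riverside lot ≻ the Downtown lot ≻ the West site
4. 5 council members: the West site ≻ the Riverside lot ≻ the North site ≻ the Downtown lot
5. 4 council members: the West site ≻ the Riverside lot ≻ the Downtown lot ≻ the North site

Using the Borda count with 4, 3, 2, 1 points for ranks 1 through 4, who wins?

the West site

the North site: 8·1 + 2·4 + 7·4 + 5·2 + 4·1 = 58
the Downtown lot: 8·3 + 2·3 + 7·2 + 5·1 + 4·2 = 57
the West site: 8·4 + 2·1 + 7·1 + 5·4 + 4·4 = 77
the Riverside lot: 8·2 + 2·2 + 7·3 + 5·3 + 4·3 = 68
the West site has the highest Borda score (77).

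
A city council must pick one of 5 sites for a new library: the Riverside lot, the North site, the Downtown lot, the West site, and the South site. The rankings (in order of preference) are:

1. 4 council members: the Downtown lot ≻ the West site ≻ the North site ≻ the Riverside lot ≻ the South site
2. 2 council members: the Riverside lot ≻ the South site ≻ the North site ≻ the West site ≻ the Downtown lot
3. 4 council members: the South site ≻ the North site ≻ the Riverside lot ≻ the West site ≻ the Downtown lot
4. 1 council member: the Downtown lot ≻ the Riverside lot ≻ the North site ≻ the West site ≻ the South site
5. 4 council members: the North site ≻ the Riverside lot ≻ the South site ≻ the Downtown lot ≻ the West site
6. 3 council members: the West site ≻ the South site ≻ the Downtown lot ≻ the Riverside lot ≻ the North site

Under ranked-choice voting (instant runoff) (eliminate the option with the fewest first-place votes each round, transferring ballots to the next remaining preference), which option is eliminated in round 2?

Round 1: the Riverside lot 2, the North site 4, the Downtown lot 5, the West site 3, the South site 4. Eliminate the Riverside lot.
Round 2: the North site 4, the Downtown lot 5, the West site 3, the South site 6. Eliminate the West site.

the West site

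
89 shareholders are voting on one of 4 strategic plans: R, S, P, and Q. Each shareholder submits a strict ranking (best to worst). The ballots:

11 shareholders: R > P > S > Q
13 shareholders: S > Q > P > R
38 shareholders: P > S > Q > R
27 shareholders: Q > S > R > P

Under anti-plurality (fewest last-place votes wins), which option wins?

S

Last-place votes: R 51, S 0, P 27, Q 11.
S is ranked last by the fewest voters, so S wins.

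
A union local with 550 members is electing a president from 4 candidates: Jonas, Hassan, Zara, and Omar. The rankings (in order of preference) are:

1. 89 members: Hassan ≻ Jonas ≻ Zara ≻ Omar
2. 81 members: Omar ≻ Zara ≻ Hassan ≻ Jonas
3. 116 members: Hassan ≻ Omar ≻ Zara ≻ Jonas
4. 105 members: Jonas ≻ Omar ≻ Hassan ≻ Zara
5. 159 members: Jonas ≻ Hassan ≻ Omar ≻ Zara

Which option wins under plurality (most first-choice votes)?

First-place votes: Jonas 264, Hassan 205, Zara 0, Omar 81.
Jonas has the most first-place votes.

Jonas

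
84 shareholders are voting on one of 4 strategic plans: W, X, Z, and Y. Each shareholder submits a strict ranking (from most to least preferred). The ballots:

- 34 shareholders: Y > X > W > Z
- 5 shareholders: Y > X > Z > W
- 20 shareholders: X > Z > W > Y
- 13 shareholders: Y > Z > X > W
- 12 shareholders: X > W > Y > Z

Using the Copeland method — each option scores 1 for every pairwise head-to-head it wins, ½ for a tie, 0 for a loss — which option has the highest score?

Y

W: beats Z; loses to X and Y → score 1.
X: beats W and Z; loses to Y → score 2.
Z: loses to W, X, and Y → score 0.
Y: beats W, X, and Z → score 3.
Y has the best pairwise record.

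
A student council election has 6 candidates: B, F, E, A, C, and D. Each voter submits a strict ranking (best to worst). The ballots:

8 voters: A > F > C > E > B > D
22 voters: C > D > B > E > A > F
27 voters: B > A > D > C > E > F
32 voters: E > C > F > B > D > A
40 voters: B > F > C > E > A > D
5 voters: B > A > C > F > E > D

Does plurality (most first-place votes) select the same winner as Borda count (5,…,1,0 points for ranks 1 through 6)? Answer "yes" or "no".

yes

Plurality — first-place votes: B 72, F 0, E 32, A 8, C 22, D 0. Winner: B.
Borda — scores: B 498, F 298, E 332, A 230, C 451, D 201. Winner: B.
The two methods agree.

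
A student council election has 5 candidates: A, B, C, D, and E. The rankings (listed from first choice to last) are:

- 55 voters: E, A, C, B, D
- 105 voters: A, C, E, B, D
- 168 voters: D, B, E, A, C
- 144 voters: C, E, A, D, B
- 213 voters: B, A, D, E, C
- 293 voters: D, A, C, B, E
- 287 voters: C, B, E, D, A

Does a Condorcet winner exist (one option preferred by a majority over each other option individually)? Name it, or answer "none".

Checking pairwise contests:
B beats A 668–597.
C beats B 884–381.
A beats C 834–431.
B beats D 660–605.
B beats E 961–304.
Every option loses at least one head-to-head, so there is no Condorcet winner.

none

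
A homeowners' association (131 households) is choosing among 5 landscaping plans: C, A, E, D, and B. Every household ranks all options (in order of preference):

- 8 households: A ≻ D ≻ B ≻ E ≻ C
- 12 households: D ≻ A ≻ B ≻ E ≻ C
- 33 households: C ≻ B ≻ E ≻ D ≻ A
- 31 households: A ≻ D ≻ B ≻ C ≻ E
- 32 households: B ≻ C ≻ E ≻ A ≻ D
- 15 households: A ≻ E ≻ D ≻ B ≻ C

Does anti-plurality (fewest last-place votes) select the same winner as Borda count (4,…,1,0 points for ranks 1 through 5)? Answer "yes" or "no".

yes

Anti-plurality — last-place votes: C 35, A 33, E 31, D 32, B 0. Winner: B.
Borda — scores: C 259, A 284, E 195, D 228, B 344. Winner: B.
The two methods agree.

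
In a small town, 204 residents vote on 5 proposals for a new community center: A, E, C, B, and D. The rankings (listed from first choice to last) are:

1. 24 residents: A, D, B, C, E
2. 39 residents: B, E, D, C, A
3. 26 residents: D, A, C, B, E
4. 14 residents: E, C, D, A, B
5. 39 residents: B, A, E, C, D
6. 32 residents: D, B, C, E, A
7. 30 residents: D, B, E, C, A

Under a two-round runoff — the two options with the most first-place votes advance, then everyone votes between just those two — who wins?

D

Round 1 first-place votes: A 24, E 14, C 0, B 78, D 88.
D and B advance.
Runoff: D is preferred to B by 126 voters; B by 78.
D wins the runoff.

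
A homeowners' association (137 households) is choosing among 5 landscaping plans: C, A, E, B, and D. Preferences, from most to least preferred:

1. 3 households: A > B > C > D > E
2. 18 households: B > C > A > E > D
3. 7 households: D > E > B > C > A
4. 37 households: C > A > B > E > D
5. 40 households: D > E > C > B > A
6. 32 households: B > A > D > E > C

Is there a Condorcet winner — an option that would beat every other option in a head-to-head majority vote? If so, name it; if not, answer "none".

none

Checking pairwise contests:
E beats C 79–58.
C beats A 102–35.
A beats E 90–47.
C beats B 77–60.
A beats D 90–47.
Every option loses at least one head-to-head, so there is no Condorcet winner.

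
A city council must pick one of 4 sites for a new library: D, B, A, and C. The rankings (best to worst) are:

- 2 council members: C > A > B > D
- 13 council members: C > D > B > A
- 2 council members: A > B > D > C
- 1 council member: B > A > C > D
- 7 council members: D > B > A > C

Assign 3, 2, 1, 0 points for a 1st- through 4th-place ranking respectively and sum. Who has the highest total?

D

D: 2·0 + 13·2 + 2·1 + 1·0 + 7·3 = 49
B: 2·1 + 13·1 + 2·2 + 1·3 + 7·2 = 36
A: 2·2 + 13·0 + 2·3 + 1·2 + 7·1 = 19
C: 2·3 + 13·3 + 2·0 + 1·1 + 7·0 = 46
D has the highest Borda score (49).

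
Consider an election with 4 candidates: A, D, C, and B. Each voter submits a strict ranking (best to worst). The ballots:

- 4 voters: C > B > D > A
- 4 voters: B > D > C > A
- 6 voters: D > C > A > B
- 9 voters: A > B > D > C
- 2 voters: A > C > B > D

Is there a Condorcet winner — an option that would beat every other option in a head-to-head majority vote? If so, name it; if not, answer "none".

Checking pairwise contests:
D beats A 14–11.
B beats D 19–6.
D beats C 19–6.
A beats B 17–8.
Every option loses at least one head-to-head, so there is no Condorcet winner.

none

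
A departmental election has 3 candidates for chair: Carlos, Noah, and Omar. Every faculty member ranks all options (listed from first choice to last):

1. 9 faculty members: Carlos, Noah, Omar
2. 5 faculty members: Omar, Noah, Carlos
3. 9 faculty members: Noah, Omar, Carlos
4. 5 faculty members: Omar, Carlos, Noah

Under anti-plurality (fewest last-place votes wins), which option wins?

Last-place votes: Carlos 14, Noah 5, Omar 9.
Noah is ranked last by the fewest voters, so Noah wins.

Noah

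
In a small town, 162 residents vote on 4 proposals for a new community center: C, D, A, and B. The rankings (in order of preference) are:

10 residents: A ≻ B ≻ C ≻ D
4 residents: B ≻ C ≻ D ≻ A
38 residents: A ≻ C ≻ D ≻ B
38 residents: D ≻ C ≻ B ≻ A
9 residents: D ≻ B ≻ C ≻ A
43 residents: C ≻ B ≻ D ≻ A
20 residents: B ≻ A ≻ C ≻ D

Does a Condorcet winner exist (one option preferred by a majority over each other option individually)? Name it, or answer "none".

C vs D: 115–47 for C.
C vs A: 94–68 for C.
C vs B: 119–43 for C.
C beats every other option head-to-head.

C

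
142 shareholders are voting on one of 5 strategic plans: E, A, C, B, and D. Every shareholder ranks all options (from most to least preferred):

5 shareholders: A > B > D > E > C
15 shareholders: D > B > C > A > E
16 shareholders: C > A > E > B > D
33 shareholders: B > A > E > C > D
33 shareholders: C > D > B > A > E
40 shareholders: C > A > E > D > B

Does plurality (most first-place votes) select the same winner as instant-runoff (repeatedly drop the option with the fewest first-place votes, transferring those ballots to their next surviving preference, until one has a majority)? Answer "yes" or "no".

Plurality — first-place votes: E 0, A 5, C 89, B 33, D 15. Winner: C.
Instant-runoff — R1 E 0, A 5, C 89, B 33, D 15 (C winner). Winner: C.
The two methods agree.

yes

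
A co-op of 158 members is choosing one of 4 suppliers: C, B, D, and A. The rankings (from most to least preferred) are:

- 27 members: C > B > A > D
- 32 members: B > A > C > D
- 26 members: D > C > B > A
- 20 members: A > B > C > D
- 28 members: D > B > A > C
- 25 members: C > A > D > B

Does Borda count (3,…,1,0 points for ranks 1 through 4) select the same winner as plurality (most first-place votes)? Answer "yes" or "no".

Borda — scores: C 260, B 272, D 187, A 229. Winner: B.
Plurality — first-place votes: C 52, B 32, D 54, A 20. Winner: D.
The two methods disagree.

no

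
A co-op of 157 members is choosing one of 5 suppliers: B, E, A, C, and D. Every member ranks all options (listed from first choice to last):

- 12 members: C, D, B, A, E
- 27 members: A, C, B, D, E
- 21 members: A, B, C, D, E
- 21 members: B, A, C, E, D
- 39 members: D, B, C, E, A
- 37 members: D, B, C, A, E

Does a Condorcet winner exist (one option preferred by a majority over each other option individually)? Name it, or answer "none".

none

Checking pairwise contests:
D beats B 88–69.
B beats E 157–0.
B beats A 109–48.
B beats C 118–39.
C beats D 81–76.
Every option loses at least one head-to-head, so there is no Condorcet winner.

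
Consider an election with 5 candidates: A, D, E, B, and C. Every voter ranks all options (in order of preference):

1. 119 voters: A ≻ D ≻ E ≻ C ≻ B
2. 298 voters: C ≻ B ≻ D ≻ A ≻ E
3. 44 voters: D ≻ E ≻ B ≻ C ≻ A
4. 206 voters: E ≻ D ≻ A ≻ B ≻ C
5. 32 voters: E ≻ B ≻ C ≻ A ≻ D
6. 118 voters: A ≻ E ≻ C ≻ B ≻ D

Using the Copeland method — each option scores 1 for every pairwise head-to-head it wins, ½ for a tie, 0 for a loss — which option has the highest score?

A: beats E, B, and C; loses to D → score 3.
D: beats A and E; loses to B and C → score 2.
E: beats B and C; loses to A and D → score 2.
B: beats D; loses to A, E, and C → score 1.
C: beats D and B; loses to A and E → score 2.
A has the best pairwise record.

A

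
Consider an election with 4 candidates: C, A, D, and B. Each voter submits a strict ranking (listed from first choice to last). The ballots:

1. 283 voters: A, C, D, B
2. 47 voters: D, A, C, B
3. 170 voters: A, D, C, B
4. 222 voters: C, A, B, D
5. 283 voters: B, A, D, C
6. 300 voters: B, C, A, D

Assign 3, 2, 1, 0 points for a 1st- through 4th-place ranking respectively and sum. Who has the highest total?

A

C: 283·2 + 47·1 + 170·1 + 222·3 + 283·0 + 300·2 = 2049
A: 283·3 + 47·2 + 170·3 + 222·2 + 283·2 + 300·1 = 2763
D: 283·1 + 47·3 + 170·2 + 222·0 + 283·1 + 300·0 = 1047
B: 283·0 + 47·0 + 170·0 + 222·1 + 283·3 + 300·3 = 1971
A has the highest Borda score (2763).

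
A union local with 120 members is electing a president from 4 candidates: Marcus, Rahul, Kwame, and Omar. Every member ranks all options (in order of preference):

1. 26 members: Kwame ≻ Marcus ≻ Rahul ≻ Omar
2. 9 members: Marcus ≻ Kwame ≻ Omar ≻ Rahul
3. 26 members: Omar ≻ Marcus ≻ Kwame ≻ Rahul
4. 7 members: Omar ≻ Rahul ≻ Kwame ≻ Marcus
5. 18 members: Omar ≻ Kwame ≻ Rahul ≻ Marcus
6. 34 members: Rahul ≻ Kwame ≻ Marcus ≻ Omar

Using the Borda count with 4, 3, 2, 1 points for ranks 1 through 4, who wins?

Kwame

Marcus: 26·3 + 9·4 + 26·3 + 7·1 + 18·1 + 34·2 = 285
Rahul: 26·2 + 9·1 + 26·1 + 7·3 + 18·2 + 34·4 = 280
Kwame: 26·4 + 9·3 + 26·2 + 7·2 + 18·3 + 34·3 = 353
Omar: 26·1 + 9·2 + 26·4 + 7·4 + 18·4 + 34·1 = 282
Kwame has the highest Borda score (353).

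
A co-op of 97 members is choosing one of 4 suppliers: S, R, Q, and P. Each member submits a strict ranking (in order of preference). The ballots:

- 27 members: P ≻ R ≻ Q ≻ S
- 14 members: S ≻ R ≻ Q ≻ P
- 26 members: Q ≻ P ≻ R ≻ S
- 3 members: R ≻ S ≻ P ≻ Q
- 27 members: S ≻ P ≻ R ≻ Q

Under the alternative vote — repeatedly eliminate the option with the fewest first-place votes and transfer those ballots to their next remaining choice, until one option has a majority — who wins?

Round 1: S 41, R 3, Q 26, P 27. Eliminate R.
Round 2: S 44, Q 26, P 27. Eliminate Q.
Round 3: S 44, P 53. P has a majority.

P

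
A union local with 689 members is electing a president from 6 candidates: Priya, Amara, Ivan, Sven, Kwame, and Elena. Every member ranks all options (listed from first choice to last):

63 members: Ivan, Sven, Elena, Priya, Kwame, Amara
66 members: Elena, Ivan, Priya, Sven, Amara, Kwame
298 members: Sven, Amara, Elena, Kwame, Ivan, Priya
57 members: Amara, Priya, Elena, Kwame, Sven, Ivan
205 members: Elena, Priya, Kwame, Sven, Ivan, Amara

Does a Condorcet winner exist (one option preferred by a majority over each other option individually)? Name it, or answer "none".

Sven vs Priya: 361–328 for Sven.
Sven vs Amara: 632–57 for Sven.
Sven vs Ivan: 560–129 for Sven.
Sven vs Kwame: 427–262 for Sven.
Sven vs Elena: 361–328 for Sven.
Sven beats every other option head-to-head.

Sven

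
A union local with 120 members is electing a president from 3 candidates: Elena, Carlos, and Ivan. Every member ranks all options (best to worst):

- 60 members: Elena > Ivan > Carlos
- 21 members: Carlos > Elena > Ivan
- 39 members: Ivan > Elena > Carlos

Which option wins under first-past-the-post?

Elena

First-place votes: Elena 60, Carlos 21, Ivan 39.
Elena has the most first-place votes.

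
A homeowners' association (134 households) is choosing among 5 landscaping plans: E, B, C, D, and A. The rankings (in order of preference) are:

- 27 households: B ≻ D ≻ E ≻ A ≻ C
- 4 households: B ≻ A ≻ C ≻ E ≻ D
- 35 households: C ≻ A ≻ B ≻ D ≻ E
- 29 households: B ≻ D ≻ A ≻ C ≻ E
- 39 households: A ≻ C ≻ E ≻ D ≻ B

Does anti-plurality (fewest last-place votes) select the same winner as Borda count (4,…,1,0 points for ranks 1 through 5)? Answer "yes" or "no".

yes

Anti-plurality — last-place votes: E 64, B 39, C 27, D 4, A 0. Winner: A.
Borda — scores: E 136, B 310, C 294, D 242, A 358. Winner: A.
The two methods agree.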